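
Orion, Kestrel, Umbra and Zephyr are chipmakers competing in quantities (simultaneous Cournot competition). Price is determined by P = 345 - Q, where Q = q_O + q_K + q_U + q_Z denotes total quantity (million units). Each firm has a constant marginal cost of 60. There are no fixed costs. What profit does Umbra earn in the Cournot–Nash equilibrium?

Each firm earns π_i = (345 - Q)q_i - 60q_i.
Setting ∂π_i/∂q_i = 0 with rivals' quantities fixed: 285 - 2q_i - Σ_{j≠i} q_j = 0.
By symmetry each firm produces the same amount; substituting Σ_{j≠i} q_j = 3q_i yields q_i = 285/5 = 57.
Price P = 345 - 228 = 117.
Umbra's profit: (117 - 60)·57 = 3249.

3249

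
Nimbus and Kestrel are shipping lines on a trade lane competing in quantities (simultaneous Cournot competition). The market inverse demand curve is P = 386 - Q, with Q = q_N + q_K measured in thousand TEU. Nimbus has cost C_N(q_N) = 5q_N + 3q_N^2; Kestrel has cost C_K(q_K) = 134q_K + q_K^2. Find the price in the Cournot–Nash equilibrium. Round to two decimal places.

Nimbus's profit: π_N = (386 - Q)q_N - (5q_N + 3q_N²). Setting ∂π_N/∂q_N = 0: 381 - 8q_N - (q_K) = 0.
Kestrel's first-order condition: 252 - 4q_K - (q_N) = 0.
Rearranging gives the reaction functions q_N = (381 - q_K)/8 and q_K = (252 - q_N)/4.
Solving the pair: q_N = 1272/31, q_K = 1635/31.
Total output Q = 93.7742, so price P = 386 - 93.7742 = 292.2258.

292.23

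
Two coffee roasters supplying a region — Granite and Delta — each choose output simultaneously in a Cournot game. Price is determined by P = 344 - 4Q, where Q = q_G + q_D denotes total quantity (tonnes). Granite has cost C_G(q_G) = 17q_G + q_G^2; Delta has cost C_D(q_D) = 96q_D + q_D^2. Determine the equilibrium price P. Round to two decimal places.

179.71

Granite's profit: π_G = (344 - 4Q)q_G - (17q_G + q_G²). Setting ∂π_G/∂q_G = 0: 327 - 10q_G - 4(q_D) = 0.
Delta's profit: π_D = (344 - 4Q)q_D - (96q_D + q_D²). Setting ∂π_D/∂q_D = 0: 248 - 10q_D - 4(q_G) = 0.
So q_G = (327 - 4q_D)/10 and q_D = (248 - 4q_G)/10.
Solving the pair: q_G = 1139/42, q_D = 293/21.
Total output Q = 575/14, so price P = 344 - 4·(575/14) = 1258/7.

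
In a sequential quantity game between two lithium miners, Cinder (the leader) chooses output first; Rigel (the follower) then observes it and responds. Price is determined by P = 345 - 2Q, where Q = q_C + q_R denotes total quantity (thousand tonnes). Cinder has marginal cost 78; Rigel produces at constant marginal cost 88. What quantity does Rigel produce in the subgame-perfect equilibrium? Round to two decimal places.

The follower Rigel best-responds to any q_C: π_R = (345 - 2Q)q_R - 88q_R.
∂π_R/∂q_R = 257 - 2q_C - 4q_R = 0 gives the reaction function q_R = (257 - 2q_C)/4.
Cinder substitutes q_R(q_C) into its own profit: π_C = q_C(345 - 2q_C - (257 - 2q_C)/2) - 78q_C = (433/2 - q_C)q_C - 78q_C.
Maximising: ∂π_C/∂q_C = 277/2 - 2q_C = 0, giving q_C = 277/4.
Then q_R = (257 - 2·(277/4))/4 = 237/8.

29.63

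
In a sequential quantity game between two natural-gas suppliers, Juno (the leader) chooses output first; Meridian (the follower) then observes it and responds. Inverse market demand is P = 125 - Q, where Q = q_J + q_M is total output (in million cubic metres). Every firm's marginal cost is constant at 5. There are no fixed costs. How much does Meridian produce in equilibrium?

30

The follower Meridian best-responds to any q_J: π_M = (125 - Q)q_M - 5q_M.
∂π_M/∂q_M = 120 - q_J - 2q_M = 0 gives the reaction function q_M = (120 - q_J)/2.
The leader anticipates this reaction. Substituting into P = 125 - Q gives P = 65 - (1/2)q_J, so π_J = (65 - (1/2)q_J)q_J - 5q_J.
Maximising: ∂π_J/∂q_J = 60 - q_J = 0, giving q_J = 60.
Then q_M = (120 - 60)/2 = 30.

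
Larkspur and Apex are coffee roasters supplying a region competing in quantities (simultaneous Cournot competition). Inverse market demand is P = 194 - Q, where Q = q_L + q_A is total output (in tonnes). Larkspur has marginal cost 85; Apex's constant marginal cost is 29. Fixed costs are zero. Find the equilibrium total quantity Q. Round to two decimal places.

91.33

Larkspur's profit: π_L = (194 - Q)q_L - (85q_L). Setting ∂π_L/∂q_L = 0: 109 - 2q_L - (q_A) = 0.
Apex's first-order condition: 165 - 2q_A - (q_L) = 0.
Best responses: q_L = (109 - q_A)/2, q_A = (165 - q_L)/2.
Substituting one into the other gives q_L = 53/3 and q_A = 221/3.
Total output Q = 53/3 + 221/3 = 274/3.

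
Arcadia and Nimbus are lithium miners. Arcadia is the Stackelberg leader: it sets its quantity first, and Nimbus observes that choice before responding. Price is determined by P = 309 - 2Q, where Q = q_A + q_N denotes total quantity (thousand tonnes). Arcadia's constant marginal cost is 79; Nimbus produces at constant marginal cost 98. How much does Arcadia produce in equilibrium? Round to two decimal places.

62.25

Solve by backward induction. Given q_A, the follower Nimbus maximises π_N = (309 - 2q_A - 2q_N)q_N - 98q_N.
Follower FOC: 211 - 2q_A - 4q_N = 0, so q_N(q_A) = (211 - 2q_A)/4.
Arcadia substitutes q_N(q_A) into its own profit: π_A = q_A(309 - 2q_A - (211 - 2q_A)/2) - 79q_A = (407/2 - q_A)q_A - 79q_A.
The leader's first-order condition 249/2 - 2q_A = 0 yields q_A = 249/4.
Then q_N = (211 - 2·(249/4))/4 = 173/8.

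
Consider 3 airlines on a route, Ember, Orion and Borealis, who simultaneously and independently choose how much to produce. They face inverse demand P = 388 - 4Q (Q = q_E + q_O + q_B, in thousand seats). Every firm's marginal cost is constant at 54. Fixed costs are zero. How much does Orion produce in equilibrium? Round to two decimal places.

Each firm earns π_i = (388 - 4Q)q_i - 54q_i.
First-order condition (treating rivals' output as given): 334 - 8q_i - 4·Σ_{j≠i} q_j = 0.
With identical firms every q_j equals q_i, so Σ_{j≠i} q_j = 2q_i and 334 = 16q_i, giving q_i = 167/8.

20.88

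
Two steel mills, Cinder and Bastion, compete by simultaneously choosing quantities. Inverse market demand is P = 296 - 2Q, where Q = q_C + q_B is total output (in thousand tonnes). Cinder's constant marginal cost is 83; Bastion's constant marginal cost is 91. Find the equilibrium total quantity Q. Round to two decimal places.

Cinder's profit: π_C = (296 - 2Q)q_C - (83q_C). Setting ∂π_C/∂q_C = 0: 213 - 4q_C - 2(q_B) = 0.
Bastion's profit: π_B = (296 - 2Q)q_B - (91q_B). Setting ∂π_B/∂q_B = 0: 205 - 4q_B - 2(q_C) = 0.
Rearranging gives the reaction functions q_C = (213 - 2q_B)/4 and q_B = (205 - 2q_C)/4.
Substituting one into the other gives q_C = 221/6 and q_B = 197/6.
Total output Q = 221/6 + 197/6 = 209/3.

69.67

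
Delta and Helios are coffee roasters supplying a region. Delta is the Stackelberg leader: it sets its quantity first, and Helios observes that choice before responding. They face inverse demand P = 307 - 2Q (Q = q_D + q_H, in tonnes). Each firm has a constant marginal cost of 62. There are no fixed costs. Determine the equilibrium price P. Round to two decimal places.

Solve by backward induction. Given q_D, the follower Helios maximises π_H = (307 - 2q_D - 2q_H)q_H - 62q_H.
Follower FOC: 245 - 2q_D - 4q_H = 0, so q_H(q_D) = (245 - 2q_D)/4.
Delta substitutes q_H(q_D) into its own profit: π_D = q_D(307 - 2q_D - (245 - 2q_D)/2) - 62q_D = (369/2 - q_D)q_D - 62q_D.
Leader FOC: 245/2 - 2q_D = 0, so q_D = 245/4.
Then q_H = (245 - 2·(245/4))/4 = 245/8.
Total output Q = 735/8, so price P = 307 - 2·(735/8) = 493/4.

123.25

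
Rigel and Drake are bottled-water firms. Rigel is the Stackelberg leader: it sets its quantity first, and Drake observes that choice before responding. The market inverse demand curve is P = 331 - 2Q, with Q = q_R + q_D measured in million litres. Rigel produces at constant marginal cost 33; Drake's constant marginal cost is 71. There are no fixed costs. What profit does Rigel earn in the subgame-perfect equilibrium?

7056

The follower Drake best-responds to any q_R: π_D = (331 - 2Q)q_D - 71q_D.
∂π_D/∂q_D = 260 - 2q_R - 4q_D = 0 gives the reaction function q_D = (260 - 2q_R)/4.
Rigel substitutes q_D(q_R) into its own profit: π_R = q_R(331 - 2q_R - (260 - 2q_R)/2) - 33q_R = (201 - q_R)q_R - 33q_R.
The leader's first-order condition 168 - 2q_R = 0 yields q_R = 84.
Then q_D = (260 - 2·84)/4 = 23.
Price P = 331 - 2·107 = 117.
Rigel's profit: (117 - 33)·84 = 7056.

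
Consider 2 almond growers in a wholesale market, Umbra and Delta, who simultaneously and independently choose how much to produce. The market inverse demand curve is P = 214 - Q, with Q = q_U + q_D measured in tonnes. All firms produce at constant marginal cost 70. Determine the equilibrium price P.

A representative firm's profit is π_i = q_i(214 - Q) - 70q_i.
Setting ∂π_i/∂q_i = 0 with rivals' quantities fixed: 144 - 2q_i - q_j = 0.
With identical firms every q_j equals q_i, so q_j = q_i and 144 = 3q_i, giving q_i = 48.
Total output Q = 96, so price P = 214 - 96 = 118.

118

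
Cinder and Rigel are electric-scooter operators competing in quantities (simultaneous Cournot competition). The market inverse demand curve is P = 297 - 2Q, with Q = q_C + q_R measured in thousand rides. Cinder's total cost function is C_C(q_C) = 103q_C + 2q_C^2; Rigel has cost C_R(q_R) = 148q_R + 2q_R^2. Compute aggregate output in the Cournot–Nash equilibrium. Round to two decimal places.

34.30

Cinder's profit: π_C = (297 - 2Q)q_C - (103q_C + 2q_C²). Setting ∂π_C/∂q_C = 0: 194 - 8q_C - 2(q_R) = 0.
Rigel's first-order condition: 149 - 8q_R - 2(q_C) = 0.
Best responses: q_C = (194 - 2q_R)/8, q_R = (149 - 2q_C)/8.
Solving the pair: q_C = 209/10, q_R = 67/5.
Total output Q = 209/10 + 67/5 = 343/10.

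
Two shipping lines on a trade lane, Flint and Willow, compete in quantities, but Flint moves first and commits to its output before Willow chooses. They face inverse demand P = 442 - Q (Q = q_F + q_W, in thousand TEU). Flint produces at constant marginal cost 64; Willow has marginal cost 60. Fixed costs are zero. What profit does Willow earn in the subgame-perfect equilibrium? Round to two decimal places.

9506.25

Solve by backward induction. Given q_F, the follower Willow maximises π_W = (442 - q_F - q_W)q_W - 60q_W.
Follower FOC: 382 - q_F - 2q_W = 0, so q_W(q_F) = (382 - q_F)/2.
The leader anticipates this reaction. Substituting into P = 442 - Q gives P = 251 - (1/2)q_F, so π_F = (251 - (1/2)q_F)q_F - 64q_F.
Leader FOC: 187 - q_F = 0, so q_F = 187.
Then q_W = (382 - 187)/2 = 195/2.
Price P = 442 - 569/2 = 315/2.
Willow's profit: (315/2 - 60)·(195/2) = 9506.2500.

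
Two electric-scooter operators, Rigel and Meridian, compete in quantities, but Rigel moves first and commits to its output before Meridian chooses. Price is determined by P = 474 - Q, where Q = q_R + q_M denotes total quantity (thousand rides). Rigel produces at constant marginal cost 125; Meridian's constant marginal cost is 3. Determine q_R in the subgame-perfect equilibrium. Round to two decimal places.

113.50

Solve by backward induction. Given q_R, the follower Meridian maximises π_M = (474 - q_R - q_M)q_M - 3q_M.
Follower FOC: 471 - q_R - 2q_M = 0, so q_M(q_R) = (471 - q_R)/2.
Rigel substitutes q_M(q_R) into its own profit: π_R = q_R(474 - q_R - (471 - q_R)/2) - 125q_R = (477/2 - (1/2)q_R)q_R - 125q_R.
Maximising: ∂π_R/∂q_R = 227/2 - q_R = 0, giving q_R = 227/2.
Then q_M = (471 - 227/2)/2 = 715/4.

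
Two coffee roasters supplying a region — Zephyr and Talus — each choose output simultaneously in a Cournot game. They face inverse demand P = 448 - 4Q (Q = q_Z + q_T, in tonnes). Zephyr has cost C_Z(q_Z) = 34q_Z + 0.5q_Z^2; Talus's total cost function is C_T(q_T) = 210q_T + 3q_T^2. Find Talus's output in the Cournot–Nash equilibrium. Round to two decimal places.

Zephyr's profit: π_Z = (448 - 4Q)q_Z - (34q_Z + (1/2)q_Z²). Setting ∂π_Z/∂q_Z = 0: 414 - 9q_Z - 4(q_T) = 0.
Talus's profit: π_T = (448 - 4Q)q_T - (210q_T + 3q_T²). Setting ∂π_T/∂q_T = 0: 238 - 14q_T - 4(q_Z) = 0.
So q_Z = (414 - 4q_T)/9 and q_T = (238 - 4q_Z)/14.
Solving the pair: q_Z = 44.0364, q_T = 243/55.

4.42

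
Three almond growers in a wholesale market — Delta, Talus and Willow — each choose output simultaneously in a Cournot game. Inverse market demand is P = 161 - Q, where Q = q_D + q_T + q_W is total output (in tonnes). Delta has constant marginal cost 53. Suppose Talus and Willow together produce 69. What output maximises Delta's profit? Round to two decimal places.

With rivals' combined output fixed at 69, Delta's profit is π_D = (161 - 69 - q_D)q_D - (53q_D) = (92 - q_D)q_D - (53q_D).
∂π_D/∂q_D = 39 - 2q_D = 0, so q_D = 39/2.

19.50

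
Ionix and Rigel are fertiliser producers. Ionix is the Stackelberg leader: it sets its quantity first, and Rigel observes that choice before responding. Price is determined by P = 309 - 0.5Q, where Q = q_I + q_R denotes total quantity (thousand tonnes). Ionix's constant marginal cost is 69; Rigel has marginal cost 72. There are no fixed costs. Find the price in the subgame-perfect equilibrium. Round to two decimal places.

The follower Rigel best-responds to any q_I: π_R = (309 - 0.5Q)q_R - 72q_R.
∂π_R/∂q_R = 237 - (1/2)q_I - q_R = 0 gives the reaction function q_R = (237 - (1/2)q_I).
The leader anticipates this reaction. Substituting into P = 309 - 0.5Q gives P = 381/2 - (1/4)q_I, so π_I = (381/2 - (1/4)q_I)q_I - 69q_I.
Maximising: ∂π_I/∂q_I = 243/2 - (1/2)q_I = 0, giving q_I = 243.
Then q_R = (237 - (1/2)·243) = 231/2.
Total output Q = 717/2, so price P = 309 - (1/2)·(717/2) = 519/4.

129.75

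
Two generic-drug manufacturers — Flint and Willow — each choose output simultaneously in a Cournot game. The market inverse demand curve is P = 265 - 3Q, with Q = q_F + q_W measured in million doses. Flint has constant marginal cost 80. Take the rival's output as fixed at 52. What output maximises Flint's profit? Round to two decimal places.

4.83

With the rival's output fixed at 52, Flint's profit is π_F = (265 - 3·52 - 3q_F)q_F - (80q_F) = (109 - 3q_F)q_F - (80q_F).
∂π_F/∂q_F = 29 - 6q_F = 0, so q_F = 29/6.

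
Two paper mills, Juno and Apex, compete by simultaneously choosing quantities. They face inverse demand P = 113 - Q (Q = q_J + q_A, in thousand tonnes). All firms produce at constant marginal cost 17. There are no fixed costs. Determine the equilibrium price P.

Each firm earns π_i = (113 - Q)q_i - 17q_i.
First-order condition (treating rivals' output as given): 96 - 2q_i - q_j = 0.
With identical firms every q_j equals q_i, so q_j = q_i and 96 = 3q_i, giving q_i = 32.
Total output Q = 64, so price P = 113 - 64 = 49.

49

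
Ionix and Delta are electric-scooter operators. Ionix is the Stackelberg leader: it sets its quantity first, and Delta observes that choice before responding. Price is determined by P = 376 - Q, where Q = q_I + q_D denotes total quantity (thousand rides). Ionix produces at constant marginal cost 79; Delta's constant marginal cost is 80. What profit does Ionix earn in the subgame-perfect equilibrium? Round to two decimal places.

11100.50

Solve by backward induction. Given q_I, the follower Delta maximises π_D = (376 - q_I - q_D)q_D - 80q_D.
Setting the follower's marginal profit to zero, 296 - q_I - 2q_D = 0, i.e. q_D = (296 - q_I)/2.
Ionix substitutes q_D(q_I) into its own profit: π_I = q_I(376 - q_I - (296 - q_I)/2) - 79q_I = (228 - (1/2)q_I)q_I - 79q_I.
Leader FOC: 149 - q_I = 0, so q_I = 149.
Then q_D = (296 - 149)/2 = 147/2.
Price P = 376 - 445/2 = 307/2.
Ionix's profit: (307/2 - 79)·149 = 11100.5000.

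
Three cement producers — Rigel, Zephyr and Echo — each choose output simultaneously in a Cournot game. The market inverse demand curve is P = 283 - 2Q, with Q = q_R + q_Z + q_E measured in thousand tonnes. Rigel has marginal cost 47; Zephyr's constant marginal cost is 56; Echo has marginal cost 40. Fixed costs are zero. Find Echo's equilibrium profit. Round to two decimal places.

Rigel's profit: π_R = (283 - 2Q)q_R - (47q_R). Setting ∂π_R/∂q_R = 0: 236 - 4q_R - 2(q_Z + q_E) = 0.
Zephyr's first-order condition: 227 - 4q_Z - 2(q_R + q_E) = 0.
Echo's profit: π_E = (283 - 2Q)q_E - (40q_E). Setting ∂π_E/∂q_E = 0: 243 - 4q_E - 2(q_R + q_Z) = 0.
Adding the 3 first-order conditions: 706 − 8Q = 0, so Q = 353/4.
Back-substituting: q_R = (236 − 353/2)/2 = 119/4, q_Z = (227 − 353/2)/2 = 101/4, q_E = (243 − 353/2)/2 = 133/4.
Price P = 283 - 2·(353/4) = 213/2.
Echo's profit: (213/2 - 40)·(133/4) = 2211.1250.

2211.13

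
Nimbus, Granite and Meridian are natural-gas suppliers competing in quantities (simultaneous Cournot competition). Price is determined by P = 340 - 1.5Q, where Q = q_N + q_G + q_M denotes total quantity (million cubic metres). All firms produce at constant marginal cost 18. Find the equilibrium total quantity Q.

A representative firm's profit is π_i = q_i(340 - 1.5Q) - 18q_i.
First-order condition (treating rivals' output as given): 322 - 3q_i - (3/2)·Σ_{j≠i} q_j = 0.
By symmetry each firm produces the same amount; substituting Σ_{j≠i} q_j = 2q_i yields q_i = 322/6 = 161/3.
Total output Q = 161/3 + 161/3 + 161/3 = 161.

161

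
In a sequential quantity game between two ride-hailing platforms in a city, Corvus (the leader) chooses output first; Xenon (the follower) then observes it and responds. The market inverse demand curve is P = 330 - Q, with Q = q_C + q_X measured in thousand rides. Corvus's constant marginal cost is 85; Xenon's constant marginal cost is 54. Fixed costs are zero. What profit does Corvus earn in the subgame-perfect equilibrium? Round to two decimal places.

5724.50

The follower Xenon best-responds to any q_C: π_X = (330 - Q)q_X - 54q_X.
Setting the follower's marginal profit to zero, 276 - q_C - 2q_X = 0, i.e. q_X = (276 - q_C)/2.
The leader anticipates this reaction. Substituting into P = 330 - Q gives P = 192 - (1/2)q_C, so π_C = (192 - (1/2)q_C)q_C - 85q_C.
Maximising: ∂π_C/∂q_C = 107 - q_C = 0, giving q_C = 107.
Then q_X = (276 - 107)/2 = 169/2.
Price P = 330 - 383/2 = 277/2.
Corvus's profit: (277/2 - 85)·107 = 5724.5000.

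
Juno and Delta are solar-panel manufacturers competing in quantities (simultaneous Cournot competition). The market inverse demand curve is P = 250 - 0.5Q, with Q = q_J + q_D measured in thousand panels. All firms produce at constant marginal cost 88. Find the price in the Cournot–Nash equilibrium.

A representative firm's profit is π_i = q_i(250 - 0.5Q) - 88q_i.
First-order condition (treating rivals' output as given): 162 - q_i - (1/2)q_j = 0.
With identical firms every q_j equals q_i, so q_j = q_i and 162 = (3/2)q_i, giving q_i = 108.
Total output Q = 216, so price P = 250 - (1/2)·216 = 142.

142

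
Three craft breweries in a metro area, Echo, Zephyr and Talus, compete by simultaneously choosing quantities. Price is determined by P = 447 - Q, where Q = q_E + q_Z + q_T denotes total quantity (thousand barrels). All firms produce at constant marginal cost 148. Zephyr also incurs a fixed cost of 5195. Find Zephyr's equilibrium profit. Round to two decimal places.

392.56

A representative firm's profit is π_i = q_i(447 - Q) - 148q_i.
Setting ∂π_i/∂q_i = 0 with rivals' quantities fixed: 299 - 2q_i - Σ_{j≠i} q_j = 0.
By symmetry each firm produces the same amount; substituting Σ_{j≠i} q_j = 2q_i yields q_i = 299/4.
Price P = 447 - 897/4 = 891/4.
Zephyr's profit: (891/4 - 148)·(299/4) - 5195 = 392.5625.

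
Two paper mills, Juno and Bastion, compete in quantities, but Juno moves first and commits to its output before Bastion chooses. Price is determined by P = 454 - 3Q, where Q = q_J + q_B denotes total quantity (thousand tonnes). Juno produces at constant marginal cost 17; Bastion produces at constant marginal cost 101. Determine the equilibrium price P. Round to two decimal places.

147.25

Solve by backward induction. Given q_J, the follower Bastion maximises π_B = (454 - 3q_J - 3q_B)q_B - 101q_B.
∂π_B/∂q_B = 353 - 3q_J - 6q_B = 0 gives the reaction function q_B = (353 - 3q_J)/6.
The leader anticipates this reaction. Substituting into P = 454 - 3Q gives P = 555/2 - (3/2)q_J, so π_J = (555/2 - (3/2)q_J)q_J - 17q_J.
Leader FOC: 521/2 - 3q_J = 0, so q_J = 521/6.
Then q_B = (353 - 3·(521/6))/6 = 185/12.
Total output Q = 409/4, so price P = 454 - 3·(409/4) = 589/4.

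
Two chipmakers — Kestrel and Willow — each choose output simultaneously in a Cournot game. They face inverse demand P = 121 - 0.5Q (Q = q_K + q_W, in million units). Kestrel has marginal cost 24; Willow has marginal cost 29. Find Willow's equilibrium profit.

Kestrel's profit: π_K = (121 - 0.5Q)q_K - (24q_K). Setting ∂π_K/∂q_K = 0: 97 - q_K - (1/2)(q_W) = 0.
Willow's profit: π_W = (121 - 0.5Q)q_W - (29q_W). Setting ∂π_W/∂q_W = 0: 92 - q_W - (1/2)(q_K) = 0.
So q_K = (97 - (1/2)q_W) and q_W = (92 - (1/2)q_K).
Substituting one into the other gives q_K = 68 and q_W = 58.
Price P = 121 - (1/2)·126 = 58.
Willow's profit: (58 - 29)·58 = 1682.

1682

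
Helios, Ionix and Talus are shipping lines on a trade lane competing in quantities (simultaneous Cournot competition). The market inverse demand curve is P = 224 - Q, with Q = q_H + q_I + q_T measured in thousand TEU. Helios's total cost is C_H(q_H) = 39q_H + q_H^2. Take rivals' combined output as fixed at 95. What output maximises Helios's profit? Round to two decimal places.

22.50

With rivals' combined output fixed at 95, Helios's profit is π_H = (224 - 95 - q_H)q_H - (39q_H + q_H²) = (129 - q_H)q_H - (39q_H + q_H²).
∂π_H/∂q_H = 90 - 4q_H = 0, so q_H = 45/2.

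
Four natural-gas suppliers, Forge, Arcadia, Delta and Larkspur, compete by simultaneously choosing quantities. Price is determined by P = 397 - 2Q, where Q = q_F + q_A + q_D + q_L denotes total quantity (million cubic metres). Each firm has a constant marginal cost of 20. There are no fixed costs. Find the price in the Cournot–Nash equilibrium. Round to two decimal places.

Each firm earns π_i = (397 - 2Q)q_i - 20q_i.
Setting ∂π_i/∂q_i = 0 with rivals' quantities fixed: 377 - 4q_i - 2·Σ_{j≠i} q_j = 0.
With identical firms every q_j equals q_i, so Σ_{j≠i} q_j = 3q_i and 377 = 10q_i, giving q_i = 377/10.
Total output Q = 754/5, so price P = 397 - 2·(754/5) = 477/5.

95.40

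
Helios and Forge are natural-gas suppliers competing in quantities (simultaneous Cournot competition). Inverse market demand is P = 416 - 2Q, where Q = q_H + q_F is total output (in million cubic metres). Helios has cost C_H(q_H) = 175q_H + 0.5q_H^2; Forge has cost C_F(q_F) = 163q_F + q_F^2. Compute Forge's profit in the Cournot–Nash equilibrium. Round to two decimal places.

Helios's profit: π_H = (416 - 2Q)q_H - (175q_H + (1/2)q_H²). Setting ∂π_H/∂q_H = 0: 241 - 5q_H - 2(q_F) = 0.
Forge's profit: π_F = (416 - 2Q)q_F - (163q_F + q_F²). Setting ∂π_F/∂q_F = 0: 253 - 6q_F - 2(q_H) = 0.
So q_H = (241 - 2q_F)/5 and q_F = (253 - 2q_H)/6.
Solving the pair: q_H = 470/13, q_F = 783/26.
Price P = 416 - 2·(1723/26) = 283.4615.
Forge's profit: 283.4615·(783/26) - 163·(783/26) - (783/26)² = 2720.8092.

2720.81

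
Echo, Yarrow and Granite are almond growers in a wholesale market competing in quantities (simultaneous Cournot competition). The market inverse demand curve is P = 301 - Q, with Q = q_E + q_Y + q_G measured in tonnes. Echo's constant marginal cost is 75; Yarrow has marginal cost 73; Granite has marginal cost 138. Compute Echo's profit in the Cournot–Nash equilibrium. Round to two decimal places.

5148.06

Echo's profit: π_E = (301 - Q)q_E - (75q_E). Setting ∂π_E/∂q_E = 0: 226 - 2q_E - (q_Y + q_G) = 0.
Yarrow's profit: π_Y = (301 - Q)q_Y - (73q_Y). Setting ∂π_Y/∂q_Y = 0: 228 - 2q_Y - (q_E + q_G) = 0.
Granite's first-order condition: 163 - 2q_G - (q_E + q_Y) = 0.
Summing all 3 equations gives 617 − 4Q = 0, hence Q = 617/4.
Back-substituting: q_E = (226 − 617/4) = 287/4, q_Y = (228 − 617/4) = 295/4, q_G = (163 − 617/4) = 35/4.
Price P = 301 - 617/4 = 587/4.
Echo's profit: (587/4 - 75)·(287/4) = 5148.0625.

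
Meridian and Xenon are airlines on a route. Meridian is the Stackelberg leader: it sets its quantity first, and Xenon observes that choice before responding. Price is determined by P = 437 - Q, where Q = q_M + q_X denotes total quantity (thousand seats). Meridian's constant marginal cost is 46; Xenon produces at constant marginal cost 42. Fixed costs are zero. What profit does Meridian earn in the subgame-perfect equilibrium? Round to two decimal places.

Solve by backward induction. Given q_M, the follower Xenon maximises π_X = (437 - q_M - q_X)q_X - 42q_X.
∂π_X/∂q_X = 395 - q_M - 2q_X = 0 gives the reaction function q_X = (395 - q_M)/2.
Meridian substitutes q_X(q_M) into its own profit: π_M = q_M(437 - q_M - (395 - q_M)/2) - 46q_M = (479/2 - (1/2)q_M)q_M - 46q_M.
The leader's first-order condition 387/2 - q_M = 0 yields q_M = 387/2.
Then q_X = (395 - 387/2)/2 = 403/4.
Price P = 437 - 1177/4 = 571/4.
Meridian's profit: (571/4 - 46)·(387/2) = 18721.1250.

18721.13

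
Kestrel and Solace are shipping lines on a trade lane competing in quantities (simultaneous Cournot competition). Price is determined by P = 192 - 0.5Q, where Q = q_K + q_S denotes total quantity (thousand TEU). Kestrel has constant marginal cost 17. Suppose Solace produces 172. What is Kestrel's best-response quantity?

With the rival's output fixed at 172, Kestrel's profit is π_K = (192 - (1/2)·172 - (1/2)q_K)q_K - (17q_K) = (106 - (1/2)q_K)q_K - (17q_K).
∂π_K/∂q_K = 89 - q_K = 0, so q_K = 89.

89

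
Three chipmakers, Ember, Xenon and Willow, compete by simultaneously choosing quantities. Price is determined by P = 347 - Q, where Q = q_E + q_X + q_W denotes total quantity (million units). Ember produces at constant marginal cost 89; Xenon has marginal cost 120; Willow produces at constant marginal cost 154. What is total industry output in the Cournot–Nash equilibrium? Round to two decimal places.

Ember's profit: π_E = (347 - Q)q_E - (89q_E). Setting ∂π_E/∂q_E = 0: 258 - 2q_E - (q_X + q_W) = 0.
Xenon's profit: π_X = (347 - Q)q_X - (120q_X). Setting ∂π_X/∂q_X = 0: 227 - 2q_X - (q_E + q_W) = 0.
Willow's profit: π_W = (347 - Q)q_W - (154q_W). Setting ∂π_W/∂q_W = 0: 193 - 2q_W - (q_E + q_X) = 0.
Adding the 3 first-order conditions: 678 − 4Q = 0, so Q = 339/2.
Back-substituting: q_E = (258 − 339/2) = 177/2, q_X = (227 − 339/2) = 115/2, q_W = (193 − 339/2) = 47/2.
Total output Q = 177/2 + 115/2 + 47/2 = 339/2.

169.50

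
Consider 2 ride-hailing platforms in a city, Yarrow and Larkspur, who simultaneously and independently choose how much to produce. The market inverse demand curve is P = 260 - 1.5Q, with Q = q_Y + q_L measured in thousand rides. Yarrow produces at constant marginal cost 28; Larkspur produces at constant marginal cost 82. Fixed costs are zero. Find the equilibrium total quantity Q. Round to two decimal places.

91.11

Yarrow's profit: π_Y = (260 - 1.5Q)q_Y - (28q_Y). Setting ∂π_Y/∂q_Y = 0: 232 - 3q_Y - (3/2)(q_L) = 0.
Larkspur's profit: π_L = (260 - 1.5Q)q_L - (82q_L). Setting ∂π_L/∂q_L = 0: 178 - 3q_L - (3/2)(q_Y) = 0.
Rearranging gives the reaction functions q_Y = (232 - (3/2)q_L)/3 and q_L = (178 - (3/2)q_Y)/3.
Substituting one into the other gives q_Y = 572/9 and q_L = 248/9.
Total output Q = 572/9 + 248/9 = 820/9.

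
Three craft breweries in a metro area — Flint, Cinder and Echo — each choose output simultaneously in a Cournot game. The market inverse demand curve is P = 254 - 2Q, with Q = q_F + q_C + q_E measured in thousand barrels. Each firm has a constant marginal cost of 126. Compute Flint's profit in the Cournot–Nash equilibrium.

Each firm earns π_i = (254 - 2Q)q_i - 126q_i.
First-order condition (treating rivals' output as given): 128 - 4q_i - 2·Σ_{j≠i} q_j = 0.
By symmetry each firm produces the same amount; substituting Σ_{j≠i} q_j = 2q_i yields q_i = 128/8 = 16.
Price P = 254 - 2·48 = 158.
Flint's profit: (158 - 126)·16 = 512.

512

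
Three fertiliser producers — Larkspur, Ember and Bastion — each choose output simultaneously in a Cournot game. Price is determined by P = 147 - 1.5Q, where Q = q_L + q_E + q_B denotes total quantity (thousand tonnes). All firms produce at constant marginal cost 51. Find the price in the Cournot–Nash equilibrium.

75

A representative firm's profit is π_i = q_i(147 - 1.5Q) - 51q_i.
First-order condition (treating rivals' output as given): 96 - 3q_i - (3/2)·Σ_{j≠i} q_j = 0.
By symmetry each firm produces the same amount; substituting Σ_{j≠i} q_j = 2q_i yields q_i = 96/6 = 16.
Total output Q = 48, so price P = 147 - (3/2)·48 = 75.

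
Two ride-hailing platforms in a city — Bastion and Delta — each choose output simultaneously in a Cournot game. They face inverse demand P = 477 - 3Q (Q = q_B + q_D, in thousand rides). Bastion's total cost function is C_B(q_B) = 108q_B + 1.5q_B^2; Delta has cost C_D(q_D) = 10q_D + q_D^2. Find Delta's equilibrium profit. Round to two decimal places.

9660.08

Bastion's profit: π_B = (477 - 3Q)q_B - (108q_B + (3/2)q_B²). Setting ∂π_B/∂q_B = 0: 369 - 9q_B - 3(q_D) = 0.
Delta's first-order condition: 467 - 8q_D - 3(q_B) = 0.
So q_B = (369 - 3q_D)/9 and q_D = (467 - 3q_B)/8.
Solving the pair: q_B = 517/21, q_D = 344/7.
Price P = 477 - 3·(1549/21) = 1790/7.
Delta's profit: (1790/7)·(344/7) - 10·(344/7) - (344/7)² = 9660.0816.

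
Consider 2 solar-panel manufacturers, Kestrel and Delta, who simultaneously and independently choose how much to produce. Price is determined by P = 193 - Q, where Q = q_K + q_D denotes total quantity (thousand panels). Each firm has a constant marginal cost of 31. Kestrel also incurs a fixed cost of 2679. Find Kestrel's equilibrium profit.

Each firm earns π_i = (193 - Q)q_i - 31q_i.
Setting ∂π_i/∂q_i = 0 with rivals' quantities fixed: 162 - 2q_i - q_j = 0.
By symmetry each firm produces the same amount; substituting q_j = q_i yields q_i = 162/3 = 54.
Price P = 193 - 108 = 85.
Kestrel's profit: (85 - 31)·54 - 2679 = 237.

237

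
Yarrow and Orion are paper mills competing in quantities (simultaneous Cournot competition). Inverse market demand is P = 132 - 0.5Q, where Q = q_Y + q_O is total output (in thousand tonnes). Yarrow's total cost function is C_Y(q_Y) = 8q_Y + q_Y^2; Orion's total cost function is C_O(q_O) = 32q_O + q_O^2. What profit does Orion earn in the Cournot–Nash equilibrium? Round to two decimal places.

1109.76

Yarrow's profit: π_Y = (132 - 0.5Q)q_Y - (8q_Y + q_Y²). Setting ∂π_Y/∂q_Y = 0: 124 - 3q_Y - (1/2)(q_O) = 0.
Orion's profit: π_O = (132 - 0.5Q)q_O - (32q_O + q_O²). Setting ∂π_O/∂q_O = 0: 100 - 3q_O - (1/2)(q_Y) = 0.
Rearranging gives the reaction functions q_Y = (124 - (1/2)q_O)/3 and q_O = (100 - (1/2)q_Y)/3.
Substituting one into the other gives q_Y = 184/5 and q_O = 136/5.
Price P = 132 - (1/2)·64 = 100.
Orion's profit: 100·(136/5) - 32·(136/5) - (136/5)² = 1109.7600.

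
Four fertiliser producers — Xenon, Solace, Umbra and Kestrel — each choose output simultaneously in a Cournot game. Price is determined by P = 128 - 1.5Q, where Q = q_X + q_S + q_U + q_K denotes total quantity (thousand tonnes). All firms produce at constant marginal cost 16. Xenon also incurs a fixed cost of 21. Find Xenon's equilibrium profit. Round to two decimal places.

A representative firm's profit is π_i = q_i(128 - 1.5Q) - 16q_i.
Setting ∂π_i/∂q_i = 0 with rivals' quantities fixed: 112 - 3q_i - (3/2)·Σ_{j≠i} q_j = 0.
With identical firms every q_j equals q_i, so Σ_{j≠i} q_j = 3q_i and 112 = (15/2)q_i, giving q_i = 224/15.
Price P = 128 - (3/2)·(896/15) = 192/5.
Xenon's profit: (192/5 - 16)·(224/15) - 21 = 313.5067.

313.51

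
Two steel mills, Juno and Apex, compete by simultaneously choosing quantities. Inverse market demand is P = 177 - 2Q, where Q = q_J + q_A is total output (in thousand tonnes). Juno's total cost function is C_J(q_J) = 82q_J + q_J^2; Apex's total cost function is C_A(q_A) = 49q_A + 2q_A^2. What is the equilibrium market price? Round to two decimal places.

127.82

Juno's profit: π_J = (177 - 2Q)q_J - (82q_J + q_J²). Setting ∂π_J/∂q_J = 0: 95 - 6q_J - 2(q_A) = 0.
Apex's first-order condition: 128 - 8q_A - 2(q_J) = 0.
Best responses: q_J = (95 - 2q_A)/6, q_A = (128 - 2q_J)/8.
Solving the pair: q_J = 126/11, q_A = 289/22.
Total output Q = 541/22, so price P = 177 - 2·(541/22) = 1406/11.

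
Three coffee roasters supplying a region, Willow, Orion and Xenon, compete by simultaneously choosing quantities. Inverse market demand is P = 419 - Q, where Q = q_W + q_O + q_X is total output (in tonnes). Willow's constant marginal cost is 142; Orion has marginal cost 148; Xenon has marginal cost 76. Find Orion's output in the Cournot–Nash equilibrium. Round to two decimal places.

48.25

Willow's profit: π_W = (419 - Q)q_W - (142q_W). Setting ∂π_W/∂q_W = 0: 277 - 2q_W - (q_O + q_X) = 0.
Orion's profit: π_O = (419 - Q)q_O - (148q_O). Setting ∂π_O/∂q_O = 0: 271 - 2q_O - (q_W + q_X) = 0.
Xenon's first-order condition: 343 - 2q_X - (q_W + q_O) = 0.
Adding the 3 first-order conditions: 891 − 4Q = 0, so Q = 891/4.
Back-substituting: q_W = (277 − 891/4) = 217/4, q_O = (271 − 891/4) = 193/4, q_X = (343 − 891/4) = 481/4.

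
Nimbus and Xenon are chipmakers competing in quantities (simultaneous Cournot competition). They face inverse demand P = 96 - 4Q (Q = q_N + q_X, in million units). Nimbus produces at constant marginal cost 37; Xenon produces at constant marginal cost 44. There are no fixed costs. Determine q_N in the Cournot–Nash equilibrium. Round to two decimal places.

5.50

Nimbus's profit: π_N = (96 - 4Q)q_N - (37q_N). Setting ∂π_N/∂q_N = 0: 59 - 8q_N - 4(q_X) = 0.
Xenon's first-order condition: 52 - 8q_X - 4(q_N) = 0.
Best responses: q_N = (59 - 4q_X)/8, q_X = (52 - 4q_N)/8.
Substituting one into the other gives q_N = 11/2 and q_X = 15/4.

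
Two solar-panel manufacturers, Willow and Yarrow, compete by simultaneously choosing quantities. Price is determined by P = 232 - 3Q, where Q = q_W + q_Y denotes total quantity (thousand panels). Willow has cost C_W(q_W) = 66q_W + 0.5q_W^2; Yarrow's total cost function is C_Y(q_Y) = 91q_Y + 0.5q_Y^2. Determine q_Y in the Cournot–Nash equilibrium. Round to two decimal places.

Willow's profit: π_W = (232 - 3Q)q_W - (66q_W + (1/2)q_W²). Setting ∂π_W/∂q_W = 0: 166 - 7q_W - 3(q_Y) = 0.
Yarrow's first-order condition: 141 - 7q_Y - 3(q_W) = 0.
Best responses: q_W = (166 - 3q_Y)/7, q_Y = (141 - 3q_W)/7.
Solving the pair: q_W = 739/40, q_Y = 489/40.

12.23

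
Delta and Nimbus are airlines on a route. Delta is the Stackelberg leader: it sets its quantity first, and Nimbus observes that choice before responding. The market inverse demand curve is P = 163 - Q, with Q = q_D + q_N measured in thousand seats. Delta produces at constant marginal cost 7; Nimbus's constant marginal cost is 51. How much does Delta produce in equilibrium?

Solve by backward induction. Given q_D, the follower Nimbus maximises π_N = (163 - q_D - q_N)q_N - 51q_N.
Setting the follower's marginal profit to zero, 112 - q_D - 2q_N = 0, i.e. q_N = (112 - q_D)/2.
The leader anticipates this reaction. Substituting into P = 163 - Q gives P = 107 - (1/2)q_D, so π_D = (107 - (1/2)q_D)q_D - 7q_D.
Leader FOC: 100 - q_D = 0, so q_D = 100.
Then q_N = (112 - 100)/2 = 6.

100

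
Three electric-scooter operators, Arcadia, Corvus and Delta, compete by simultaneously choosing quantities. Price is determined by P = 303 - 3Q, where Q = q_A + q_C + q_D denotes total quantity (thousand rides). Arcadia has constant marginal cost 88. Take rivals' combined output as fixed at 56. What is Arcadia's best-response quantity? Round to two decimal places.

With rivals' combined output fixed at 56, Arcadia's profit is π_A = (303 - 3·56 - 3q_A)q_A - (88q_A) = (135 - 3q_A)q_A - (88q_A).
∂π_A/∂q_A = 47 - 6q_A = 0, so q_A = 47/6.

7.83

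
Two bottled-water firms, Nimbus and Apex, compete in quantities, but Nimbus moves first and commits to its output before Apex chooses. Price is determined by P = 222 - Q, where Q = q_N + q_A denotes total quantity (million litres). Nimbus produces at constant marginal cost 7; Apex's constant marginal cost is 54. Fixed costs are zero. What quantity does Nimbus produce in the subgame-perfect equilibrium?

Solve by backward induction. Given q_N, the follower Apex maximises π_A = (222 - q_N - q_A)q_A - 54q_A.
Follower FOC: 168 - q_N - 2q_A = 0, so q_A(q_N) = (168 - q_N)/2.
The leader anticipates this reaction. Substituting into P = 222 - Q gives P = 138 - (1/2)q_N, so π_N = (138 - (1/2)q_N)q_N - 7q_N.
Maximising: ∂π_N/∂q_N = 131 - q_N = 0, giving q_N = 131.
Then q_A = (168 - 131)/2 = 37/2.

131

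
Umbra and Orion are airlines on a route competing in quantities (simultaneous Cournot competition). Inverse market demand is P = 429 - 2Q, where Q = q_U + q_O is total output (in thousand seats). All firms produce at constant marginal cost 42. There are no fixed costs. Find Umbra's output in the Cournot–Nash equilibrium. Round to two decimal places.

A representative firm's profit is π_i = q_i(429 - 2Q) - 42q_i.
First-order condition (treating rivals' output as given): 387 - 4q_i - 2q_j = 0.
By symmetry each firm produces the same amount; substituting q_j = q_i yields q_i = 387/6 = 129/2.

64.50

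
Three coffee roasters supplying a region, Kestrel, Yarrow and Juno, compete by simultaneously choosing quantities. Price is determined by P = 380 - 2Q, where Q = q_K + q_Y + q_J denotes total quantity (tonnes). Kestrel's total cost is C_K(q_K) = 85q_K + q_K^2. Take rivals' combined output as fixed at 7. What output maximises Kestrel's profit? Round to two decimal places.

46.83

With rivals' combined output fixed at 7, Kestrel's profit is π_K = (380 - 2·7 - 2q_K)q_K - (85q_K + q_K²) = (366 - 2q_K)q_K - (85q_K + q_K²).
∂π_K/∂q_K = 281 - 6q_K = 0, so q_K = 281/6.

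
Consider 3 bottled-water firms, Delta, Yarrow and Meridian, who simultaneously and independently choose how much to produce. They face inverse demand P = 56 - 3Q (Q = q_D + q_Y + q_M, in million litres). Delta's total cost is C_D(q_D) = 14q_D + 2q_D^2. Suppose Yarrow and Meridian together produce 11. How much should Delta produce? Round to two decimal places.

With rivals' combined output fixed at 11, Delta's profit is π_D = (56 - 3·11 - 3q_D)q_D - (14q_D + 2q_D²) = (23 - 3q_D)q_D - (14q_D + 2q_D²).
∂π_D/∂q_D = 9 - 10q_D = 0, so q_D = 9/10.

0.90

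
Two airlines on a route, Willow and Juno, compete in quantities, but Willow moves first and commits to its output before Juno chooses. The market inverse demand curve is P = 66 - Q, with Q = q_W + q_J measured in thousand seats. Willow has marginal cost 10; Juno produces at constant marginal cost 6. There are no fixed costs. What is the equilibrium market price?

The follower Juno best-responds to any q_W: π_J = (66 - Q)q_J - 6q_J.
Follower FOC: 60 - q_W - 2q_J = 0, so q_J(q_W) = (60 - q_W)/2.
The leader anticipates this reaction. Substituting into P = 66 - Q gives P = 36 - (1/2)q_W, so π_W = (36 - (1/2)q_W)q_W - 10q_W.
Leader FOC: 26 - q_W = 0, so q_W = 26.
Then q_J = (60 - 26)/2 = 17.
Total output Q = 43, so price P = 66 - 43 = 23.

23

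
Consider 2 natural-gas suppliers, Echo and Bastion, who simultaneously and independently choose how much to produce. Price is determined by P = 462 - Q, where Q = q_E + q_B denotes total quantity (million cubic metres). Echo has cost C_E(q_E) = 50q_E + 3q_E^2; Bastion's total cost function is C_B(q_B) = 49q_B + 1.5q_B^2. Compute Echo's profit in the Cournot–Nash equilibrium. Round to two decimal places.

7133.75

Echo's profit: π_E = (462 - Q)q_E - (50q_E + 3q_E²). Setting ∂π_E/∂q_E = 0: 412 - 8q_E - (q_B) = 0.
Bastion's profit: π_B = (462 - Q)q_B - (49q_B + (3/2)q_B²). Setting ∂π_B/∂q_B = 0: 413 - 5q_B - (q_E) = 0.
So q_E = (412 - q_B)/8 and q_B = (413 - q_E)/5.
Solving the pair: q_E = 549/13, q_B = 964/13.
Price P = 462 - 1513/13 = 345.6154.
Echo's profit: 345.6154·(549/13) - 50·(549/13) - 3(549/13)² = 7133.7515.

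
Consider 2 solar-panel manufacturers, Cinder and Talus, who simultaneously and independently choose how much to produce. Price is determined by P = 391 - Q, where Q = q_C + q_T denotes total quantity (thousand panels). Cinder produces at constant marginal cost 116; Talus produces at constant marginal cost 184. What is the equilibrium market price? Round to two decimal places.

230.33

Cinder's profit: π_C = (391 - Q)q_C - (116q_C). Setting ∂π_C/∂q_C = 0: 275 - 2q_C - (q_T) = 0.
Talus's first-order condition: 207 - 2q_T - (q_C) = 0.
So q_C = (275 - q_T)/2 and q_T = (207 - q_C)/2.
Solving the pair: q_C = 343/3, q_T = 139/3.
Total output Q = 482/3, so price P = 391 - 482/3 = 691/3.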